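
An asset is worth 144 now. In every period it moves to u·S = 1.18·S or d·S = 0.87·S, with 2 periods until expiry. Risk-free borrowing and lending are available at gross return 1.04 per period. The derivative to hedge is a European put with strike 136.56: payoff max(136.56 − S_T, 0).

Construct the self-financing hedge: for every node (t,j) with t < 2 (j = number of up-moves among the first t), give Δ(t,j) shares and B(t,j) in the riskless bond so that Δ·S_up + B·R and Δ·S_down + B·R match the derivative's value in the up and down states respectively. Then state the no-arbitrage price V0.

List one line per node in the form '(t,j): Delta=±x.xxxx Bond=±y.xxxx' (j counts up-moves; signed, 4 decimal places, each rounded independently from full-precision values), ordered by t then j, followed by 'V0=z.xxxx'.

Risk-neutral probability p* = (R−d)/(u−d) = (1.04−0.87)/(1.18−0.87) = 0.5484.
At expiry t=2: V(2,0)=27.5664, V(2,1)=0.0000, V(2,2)=0.0000
Node (1,0) S=125.2800: V=(p*·0.0000+(1−p*)·27.5664)/1.04=11.9705; Δ=(0.0000−27.5664)/(147.8304−108.9936)=-0.7098; B=V−Δ·S=100.8944
Node (1,1) S=169.9200: V=(p*·0.0000+(1−p*)·0.0000)/1.04=0.0000; Δ=(0.0000−0.0000)/(200.5056−147.8304)=0.0000; B=V−Δ·S=0.0000
Node (0,0) S=144.0000: V=(p*·0.0000+(1−p*)·11.9705)/1.04=5.1981; Δ=(0.0000−11.9705)/(169.9200−125.2800)=-0.2682; B=V−Δ·S=43.8127
The time-0 hedge costs 5.1981, which is the no-arbitrage price.

(0,0): Delta=-0.2682 Bond=43.8127
(1,0): Delta=-0.7098 Bond=100.8944
(1,1): Delta=0.0000 Bond=0.0000
V0=5.1981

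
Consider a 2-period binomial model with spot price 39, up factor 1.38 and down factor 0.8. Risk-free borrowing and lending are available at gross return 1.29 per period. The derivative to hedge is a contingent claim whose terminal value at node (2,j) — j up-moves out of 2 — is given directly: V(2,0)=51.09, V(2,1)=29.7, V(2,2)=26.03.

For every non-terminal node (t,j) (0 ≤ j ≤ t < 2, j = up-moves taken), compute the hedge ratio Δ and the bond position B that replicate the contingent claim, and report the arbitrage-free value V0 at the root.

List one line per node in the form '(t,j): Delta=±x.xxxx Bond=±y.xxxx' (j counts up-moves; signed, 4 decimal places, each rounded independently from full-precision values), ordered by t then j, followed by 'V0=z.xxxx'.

Since d<R<u, set p* = (R−d)/(u−d) = 0.8448; price each node as the discounted p*-expectation of its children.
Terminal payoffs: V(2,0)=51.0900, V(2,1)=29.7000, V(2,2)=26.0300
Node (1,0) S=31.2000: V=(p*·29.7000+(1−p*)·51.0900)/1.29=25.5962; Δ=(29.7000−51.0900)/(43.0560−24.9600)=-1.1820; B=V−Δ·S=62.4755
Node (1,1) S=53.8200: V=(p*·26.0300+(1−p*)·29.7000)/1.29=20.6198; Δ=(26.0300−29.7000)/(74.2716−43.0560)=-0.1176; B=V−Δ·S=26.9473
Node (0,0) S=39.0000: V=(p*·20.6198+(1−p*)·25.5962)/1.29=16.5829; Δ=(20.6198−25.5962)/(53.8200−31.2000)=-0.2200; B=V−Δ·S=25.1631
Each (Δ,B) replicates both successor values, so the strategy is self-financing and V0 is arbitrage-free.

(0,0): Delta=-0.2200 Bond=25.1631
(1,0): Delta=-1.1820 Bond=62.4755
(1,1): Delta=-0.1176 Bond=26.9473
V0=16.5829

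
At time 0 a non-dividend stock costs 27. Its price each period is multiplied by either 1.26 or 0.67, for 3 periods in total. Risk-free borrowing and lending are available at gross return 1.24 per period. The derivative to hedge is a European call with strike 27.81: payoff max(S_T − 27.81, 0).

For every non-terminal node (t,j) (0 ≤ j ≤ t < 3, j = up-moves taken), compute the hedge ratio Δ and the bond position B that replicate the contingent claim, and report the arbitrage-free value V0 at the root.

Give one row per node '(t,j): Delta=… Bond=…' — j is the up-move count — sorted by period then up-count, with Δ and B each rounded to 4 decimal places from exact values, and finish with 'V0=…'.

(0,0): Delta=0.9661 Bond=-13.6494
(1,0): Delta=0.0664 Bond=-0.6491
(1,1): Delta=0.9829 Bond=-17.4963
(2,0): Delta=0.0000 Bond=0.0000
(2,1): Delta=0.0676 Bond=-0.8331
(2,2): Delta=1.0000 Bond=-22.4274
V0=12.4363

Under the risk-neutral measure, an up-move has probability p* = (R−d)/(u−d) = 0.9661 and values discount at R = 1.24.
Terminal values V(3,·): V(3,0)=0.0000, V(3,1)=0.0000, V(3,2)=0.9097, V(3,3)=26.2002
  t=2,j=0: stock 12.1203 → up 15.2716 (V=0.0000), down 8.1206 (V=0.0000). Price 0.0000; hedge Δ=0.0000, bond B=0.0000.
  t=2,j=1: stock 22.7934 → up 28.7197 (V=0.9097), down 15.2716 (V=0.0000). Price 0.7087; hedge Δ=0.0676, bond B=-0.8331.
  t=2,j=2: stock 42.8652 → up 54.0102 (V=26.2002), down 28.7197 (V=0.9097). Price 20.4378; hedge Δ=1.0000, bond B=-22.4274.
  t=1,j=0: stock 18.0900 → up 22.7934 (V=0.7087), down 12.1203 (V=0.0000). Price 0.5522; hedge Δ=0.0664, bond B=-0.6491.
  t=1,j=1: stock 34.0200 → up 42.8652 (V=20.4378), down 22.7934 (V=0.7087). Price 15.9427; hedge Δ=0.9829, bond B=-17.4963.
  t=0,j=0: stock 27.0000 → up 34.0200 (V=15.9427), down 18.0900 (V=0.5522). Price 12.4363; hedge Δ=0.9661, bond B=-13.6494.
Each (Δ,B) replicates both successor values, so the strategy is self-financing and V0 is arbitrage-free.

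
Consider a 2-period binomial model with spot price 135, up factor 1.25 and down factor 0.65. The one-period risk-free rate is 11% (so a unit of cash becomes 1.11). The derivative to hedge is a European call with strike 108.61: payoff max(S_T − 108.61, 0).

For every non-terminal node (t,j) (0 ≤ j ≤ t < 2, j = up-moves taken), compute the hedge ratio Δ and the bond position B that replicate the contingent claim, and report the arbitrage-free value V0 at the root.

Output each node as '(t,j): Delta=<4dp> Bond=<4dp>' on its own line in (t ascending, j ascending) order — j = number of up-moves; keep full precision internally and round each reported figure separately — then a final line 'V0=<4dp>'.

(0,0): Delta=0.8662 Bond=-67.8030
(1,0): Delta=0.0205 Bond=-1.0516
(1,1): Delta=1.0000 Bond=-97.8468
V0=49.1286

The replicating-portfolio and risk-neutral prices coincide; use p* = (1.11−0.65)/(1.25−0.65) = 0.7667 for the latter.
Terminal payoffs: V(2,0)=0.0000, V(2,1)=1.0775, V(2,2)=102.3275
(1,0): S=87.7500. Δ = (V_up−V_dn)/(S_up−S_dn) = (1.0775−0.0000)/(109.6875−57.0375) = 0.0205. V = [p*·1.0775 + (1−p*)·0.0000]/1.11 = 0.7442. B = V − Δ·S = -1.0516.
(1,1): S=168.7500. Δ = (V_up−V_dn)/(S_up−S_dn) = (102.3275−1.0775)/(210.9375−109.6875) = 1.0000. V = [p*·102.3275 + (1−p*)·1.0775]/1.11 = 70.9032. B = V − Δ·S = -97.8468.
(0,0): S=135.0000. Δ = (V_up−V_dn)/(S_up−S_dn) = (70.9032−0.7442)/(168.7500−87.7500) = 0.8662. V = [p*·70.9032 + (1−p*)·0.7442]/1.11 = 49.1286. B = V − Δ·S = -67.8030.
Root portfolio cost Δ·135+B reproduces V0=49.1286.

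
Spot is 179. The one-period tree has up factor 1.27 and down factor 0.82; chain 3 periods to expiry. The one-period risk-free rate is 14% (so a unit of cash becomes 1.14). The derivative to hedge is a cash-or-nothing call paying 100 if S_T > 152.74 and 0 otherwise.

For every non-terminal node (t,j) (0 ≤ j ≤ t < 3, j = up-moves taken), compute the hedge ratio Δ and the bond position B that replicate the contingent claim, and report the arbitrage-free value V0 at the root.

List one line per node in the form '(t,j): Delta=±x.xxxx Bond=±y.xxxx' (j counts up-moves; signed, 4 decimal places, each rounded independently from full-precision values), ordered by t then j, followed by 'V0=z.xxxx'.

(0,0): Delta=0.0797 Bond=51.5993
(1,0): Delta=0.3837 Bond=14.2114
(1,1): Delta=0.0000 Bond=76.9468
(2,0): Delta=1.8463 Bond=-159.8441
(2,1): Delta=0.0000 Bond=87.7193
(2,2): Delta=0.0000 Bond=87.7193
V0=65.8698

Under the risk-neutral measure, an up-move has probability p* = (R−d)/(u−d) = 0.7111 and values discount at R = 1.14.
Terminal values V(3,·): V(3,0)=0.0000, V(3,1)=100.0000, V(3,2)=100.0000, V(3,3)=100.0000
Node (2,0) S=120.3596: V=(p*·100.0000+(1−p*)·0.0000)/1.14=62.3782; Δ=(100.0000−0.0000)/(152.8567−98.6949)=1.8463; B=V−Δ·S=-159.8441
Node (2,1) S=186.4106: V=(p*·100.0000+(1−p*)·100.0000)/1.14=87.7193; Δ=(100.0000−100.0000)/(236.7415−152.8567)=0.0000; B=V−Δ·S=87.7193
Node (2,2) S=288.7091: V=(p*·100.0000+(1−p*)·100.0000)/1.14=87.7193; Δ=(100.0000−100.0000)/(366.6606−236.7415)=0.0000; B=V−Δ·S=87.7193
Node (1,0) S=146.7800: V=(p*·87.7193+(1−p*)·62.3782)/1.14=70.5250; Δ=(87.7193−62.3782)/(186.4106−120.3596)=0.3837; B=V−Δ·S=14.2114
Node (1,1) S=227.3300: V=(p*·87.7193+(1−p*)·87.7193)/1.14=76.9468; Δ=(87.7193−87.7193)/(288.7091−186.4106)=0.0000; B=V−Δ·S=76.9468
Node (0,0) S=179.0000: V=(p*·76.9468+(1−p*)·70.5250)/1.14=65.8698; Δ=(76.9468−70.5250)/(227.3300−146.7800)=0.0797; B=V−Δ·S=51.5993
Root portfolio cost Δ·179+B reproduces V0=65.8698.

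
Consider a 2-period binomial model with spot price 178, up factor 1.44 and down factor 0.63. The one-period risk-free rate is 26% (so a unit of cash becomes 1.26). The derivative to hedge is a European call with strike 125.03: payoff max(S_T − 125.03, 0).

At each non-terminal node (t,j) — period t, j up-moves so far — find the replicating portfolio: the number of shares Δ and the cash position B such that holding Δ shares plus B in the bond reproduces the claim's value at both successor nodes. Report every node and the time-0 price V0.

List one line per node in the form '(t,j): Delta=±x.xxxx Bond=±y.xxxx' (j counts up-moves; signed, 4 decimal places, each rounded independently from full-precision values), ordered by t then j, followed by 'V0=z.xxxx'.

Risk-neutral probability p* = (R−d)/(u−d) = (1.26−0.63)/(1.44−0.63) = 0.7778.
Payoff layer (t=2): V(2,0)=0.0000, V(2,1)=36.4516, V(2,2)=244.0708
  t=1,j=0: stock 112.1400 → up 161.4816 (V=36.4516), down 70.6482 (V=0.0000). Price 22.5010; hedge Δ=0.4013, bond B=-22.5010.
  t=1,j=1: stock 256.3200 → up 369.1008 (V=244.0708), down 161.4816 (V=36.4516). Price 157.0898; hedge Δ=1.0000, bond B=-99.2302.
  t=0,j=0: stock 178.0000 → up 256.3200 (V=157.0898), down 112.1400 (V=22.5010). Price 100.9375; hedge Δ=0.9335, bond B=-65.2216.
Check: Δ(0,0)·S0 + B(0,0) = 100.9375 = V0.

(0,0): Delta=0.9335 Bond=-65.2216
(1,0): Delta=0.4013 Bond=-22.5010
(1,1): Delta=1.0000 Bond=-99.2302
V0=100.9375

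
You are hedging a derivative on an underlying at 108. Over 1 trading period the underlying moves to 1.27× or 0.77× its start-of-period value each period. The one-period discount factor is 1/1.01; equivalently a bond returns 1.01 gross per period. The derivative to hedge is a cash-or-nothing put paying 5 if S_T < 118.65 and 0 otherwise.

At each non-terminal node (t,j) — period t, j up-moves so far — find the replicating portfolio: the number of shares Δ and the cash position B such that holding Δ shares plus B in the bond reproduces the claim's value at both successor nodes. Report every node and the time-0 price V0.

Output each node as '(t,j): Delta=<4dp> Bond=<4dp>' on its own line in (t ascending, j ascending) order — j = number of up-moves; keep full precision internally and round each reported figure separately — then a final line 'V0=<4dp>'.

No-arbitrage ⇒ martingale measure with p* = (R−d)/(u−d) = 0.4800.
At expiry t=1: V(1,0)=5.0000, V(1,1)=0.0000
Node (0,0) S=108.0000: V=(p*·0.0000+(1−p*)·5.0000)/1.01=2.5743; Δ=(0.0000−5.0000)/(137.1600−83.1600)=-0.0926; B=V−Δ·S=12.5743
The time-0 hedge costs 2.5743, which is the no-arbitrage price.

(0,0): Delta=-0.0926 Bond=12.5743
V0=2.5743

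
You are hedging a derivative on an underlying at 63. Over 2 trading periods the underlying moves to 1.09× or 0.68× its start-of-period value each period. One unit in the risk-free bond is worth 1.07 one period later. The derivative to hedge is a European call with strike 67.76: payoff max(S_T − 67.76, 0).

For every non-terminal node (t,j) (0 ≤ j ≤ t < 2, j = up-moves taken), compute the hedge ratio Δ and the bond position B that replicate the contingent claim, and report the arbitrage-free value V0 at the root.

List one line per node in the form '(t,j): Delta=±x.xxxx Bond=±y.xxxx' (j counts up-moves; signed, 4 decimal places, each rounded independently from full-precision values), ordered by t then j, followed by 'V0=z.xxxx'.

Since d<R<u, set p* = (R−d)/(u−d) = 0.9512; price each node as the discounted p*-expectation of its children.
Terminal values V(2,·): V(2,0)=0.0000, V(2,1)=0.0000, V(2,2)=7.0903
  t=1,j=0: stock 42.8400 → up 46.6956 (V=0.0000), down 29.1312 (V=0.0000). Price 0.0000; hedge Δ=0.0000, bond B=0.0000.
  t=1,j=1: stock 68.6700 → up 74.8503 (V=7.0903), down 46.6956 (V=0.0000). Price 6.3032; hedge Δ=0.2518, bond B=-10.9902.
  t=0,j=0: stock 63.0000 → up 68.6700 (V=6.3032), down 42.8400 (V=0.0000). Price 5.6035; hedge Δ=0.2440, bond B=-9.7702.
The time-0 hedge costs 5.6035, which is the no-arbitrage price.

(0,0): Delta=0.2440 Bond=-9.7702
(1,0): Delta=0.0000 Bond=0.0000
(1,1): Delta=0.2518 Bond=-10.9902
V0=5.6035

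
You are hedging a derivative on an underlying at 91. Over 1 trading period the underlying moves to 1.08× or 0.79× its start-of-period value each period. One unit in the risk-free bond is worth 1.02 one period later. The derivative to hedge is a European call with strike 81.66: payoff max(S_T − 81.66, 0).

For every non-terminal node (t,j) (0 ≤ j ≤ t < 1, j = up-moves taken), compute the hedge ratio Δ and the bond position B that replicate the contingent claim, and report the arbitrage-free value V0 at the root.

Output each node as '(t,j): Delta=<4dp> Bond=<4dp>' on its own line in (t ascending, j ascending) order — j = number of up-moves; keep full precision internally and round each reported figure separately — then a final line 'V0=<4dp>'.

The replicating-portfolio and risk-neutral prices coincide; use p* = (1.02−0.79)/(1.08−0.79) = 0.7931 for the latter.
At expiry t=1: V(1,0)=0.0000, V(1,1)=16.6200
Node (0,0) S=91.0000: V=(p*·16.6200+(1−p*)·0.0000)/1.02=12.9229; Δ=(16.6200−0.0000)/(98.2800−71.8900)=0.6298; B=V−Δ·S=-44.3874
Check: Δ(0,0)·S0 + B(0,0) = 12.9229 = V0.

(0,0): Delta=0.6298 Bond=-44.3874
V0=12.9229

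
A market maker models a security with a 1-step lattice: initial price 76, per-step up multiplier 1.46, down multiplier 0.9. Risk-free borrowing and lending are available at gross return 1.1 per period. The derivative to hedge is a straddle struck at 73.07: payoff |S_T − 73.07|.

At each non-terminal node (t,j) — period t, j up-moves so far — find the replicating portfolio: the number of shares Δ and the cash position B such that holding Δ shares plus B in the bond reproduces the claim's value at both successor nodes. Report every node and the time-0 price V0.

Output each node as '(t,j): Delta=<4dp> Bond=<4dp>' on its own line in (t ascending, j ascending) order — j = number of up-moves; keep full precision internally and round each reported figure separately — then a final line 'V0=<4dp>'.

(0,0): Delta=0.7805 Bond=-44.2903
V0=15.0312

Risk-neutral probability p* = (R−d)/(u−d) = (1.1−0.9)/(1.46−0.9) = 0.3571.
Terminal values V(1,·): V(1,0)=4.6700, V(1,1)=37.8900
Node (0,0) S=76.0000: V=(p*·37.8900+(1−p*)·4.6700)/1.1=15.0312; Δ=(37.8900−4.6700)/(110.9600−68.4000)=0.7805; B=V−Δ·S=-44.2903
Self-financing check: at every node Δ·S+B equals the discounted successor values.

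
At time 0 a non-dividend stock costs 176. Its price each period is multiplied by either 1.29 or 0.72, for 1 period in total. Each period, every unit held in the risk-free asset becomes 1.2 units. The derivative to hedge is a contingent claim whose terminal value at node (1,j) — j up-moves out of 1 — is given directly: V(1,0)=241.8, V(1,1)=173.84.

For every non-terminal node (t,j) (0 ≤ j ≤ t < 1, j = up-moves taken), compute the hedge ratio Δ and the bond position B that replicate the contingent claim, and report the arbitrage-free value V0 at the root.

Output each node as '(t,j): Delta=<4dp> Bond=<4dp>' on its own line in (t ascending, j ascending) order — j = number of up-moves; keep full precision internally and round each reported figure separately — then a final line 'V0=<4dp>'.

(0,0): Delta=-0.6774 Bond=273.0368
V0=153.8088

No-arbitrage ⇒ martingale measure with p* = (R−d)/(u−d) = 0.8421.
At expiry t=1: V(1,0)=241.8000, V(1,1)=173.8400
Node (0,0) S=176.0000: V=(p*·173.8400+(1−p*)·241.8000)/1.2=153.8088; Δ=(173.8400−241.8000)/(227.0400−126.7200)=-0.6774; B=V−Δ·S=273.0368
The time-0 hedge costs 153.8088, which is the no-arbitrage price.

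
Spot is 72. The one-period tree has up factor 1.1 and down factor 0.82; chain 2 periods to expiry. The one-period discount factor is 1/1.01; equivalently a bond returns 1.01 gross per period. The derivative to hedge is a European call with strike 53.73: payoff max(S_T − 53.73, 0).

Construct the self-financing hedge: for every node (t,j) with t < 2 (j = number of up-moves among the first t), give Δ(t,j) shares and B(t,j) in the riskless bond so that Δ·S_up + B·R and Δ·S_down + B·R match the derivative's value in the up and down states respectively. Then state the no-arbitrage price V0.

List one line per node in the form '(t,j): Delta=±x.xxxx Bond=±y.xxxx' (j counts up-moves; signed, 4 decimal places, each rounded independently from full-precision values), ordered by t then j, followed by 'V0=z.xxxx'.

(0,0): Delta=0.9161 Bond=-46.0893
(1,0): Delta=0.6784 Bond=-32.5158
(1,1): Delta=1.0000 Bond=-53.1980
V0=19.8672

Since d<R<u, set p* = (R−d)/(u−d) = 0.6786; price each node as the discounted p*-expectation of its children.
At expiry t=2: V(2,0)=0.0000, V(2,1)=11.2140, V(2,2)=33.3900
Node (1,0) S=59.0400: V=(p*·11.2140+(1−p*)·0.0000)/1.01=7.5342; Δ=(11.2140−0.0000)/(64.9440−48.4128)=0.6784; B=V−Δ·S=-32.5158
Node (1,1) S=79.2000: V=(p*·33.3900+(1−p*)·11.2140)/1.01=26.0020; Δ=(33.3900−11.2140)/(87.1200−64.9440)=1.0000; B=V−Δ·S=-53.1980
Node (0,0) S=72.0000: V=(p*·26.0020+(1−p*)·7.5342)/1.01=19.8672; Δ=(26.0020−7.5342)/(79.2000−59.0400)=0.9161; B=V−Δ·S=-46.0893
Root portfolio cost Δ·72+B reproduces V0=19.8672.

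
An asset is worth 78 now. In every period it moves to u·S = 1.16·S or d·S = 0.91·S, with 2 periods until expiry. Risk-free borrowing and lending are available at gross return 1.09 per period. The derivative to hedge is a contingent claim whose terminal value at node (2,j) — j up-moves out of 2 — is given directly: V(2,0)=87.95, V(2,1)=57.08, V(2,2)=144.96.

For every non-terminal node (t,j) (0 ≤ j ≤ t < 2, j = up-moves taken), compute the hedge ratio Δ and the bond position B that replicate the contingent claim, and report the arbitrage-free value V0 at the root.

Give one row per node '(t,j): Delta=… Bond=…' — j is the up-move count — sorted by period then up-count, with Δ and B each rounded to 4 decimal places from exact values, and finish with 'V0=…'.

(0,0): Delta=2.5702 Bond=-112.0525
(1,0): Delta=-1.7396 Bond=183.7769
(1,1): Delta=3.8851 Bond=-241.1039
V0=88.4245

Under the risk-neutral measure, an up-move has probability p* = (R−d)/(u−d) = 0.7200 and values discount at R = 1.09.
At expiry t=2: V(2,0)=87.9500, V(2,1)=57.0800, V(2,2)=144.9600
  t=1,j=0: stock 70.9800 → up 82.3368 (V=57.0800), down 64.5918 (V=87.9500). Price 60.2969; hedge Δ=-1.7396, bond B=183.7769.
  t=1,j=1: stock 90.4800 → up 104.9568 (V=144.9600), down 82.3368 (V=57.0800). Price 110.4161; hedge Δ=3.8851, bond B=-241.1039.
  t=0,j=0: stock 78.0000 → up 90.4800 (V=110.4161), down 70.9800 (V=60.2969). Price 88.4245; hedge Δ=2.5702, bond B=-112.0525.
The time-0 hedge costs 88.4245, which is the no-arbitrage price.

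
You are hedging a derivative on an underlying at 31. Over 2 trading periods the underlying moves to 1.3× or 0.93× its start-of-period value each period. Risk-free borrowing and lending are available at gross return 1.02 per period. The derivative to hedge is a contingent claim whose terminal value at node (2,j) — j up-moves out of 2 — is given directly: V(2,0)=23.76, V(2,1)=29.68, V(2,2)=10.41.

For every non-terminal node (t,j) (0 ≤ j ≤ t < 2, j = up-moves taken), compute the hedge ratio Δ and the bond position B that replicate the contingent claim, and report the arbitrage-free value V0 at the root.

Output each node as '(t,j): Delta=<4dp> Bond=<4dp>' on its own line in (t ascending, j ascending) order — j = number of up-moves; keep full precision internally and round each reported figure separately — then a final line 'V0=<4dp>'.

No-arbitrage ⇒ martingale measure with p* = (R−d)/(u−d) = 0.2432.
Payoff layer (t=2): V(2,0)=23.7600, V(2,1)=29.6800, V(2,2)=10.4100
Node (1,0) S=28.8300: V=(p*·29.6800+(1−p*)·23.7600)/1.02=24.7059; Δ=(29.6800−23.7600)/(37.4790−26.8119)=0.5550; B=V−Δ·S=8.7059
Node (1,1) S=40.3000: V=(p*·10.4100+(1−p*)·29.6800)/1.02=24.5026; Δ=(10.4100−29.6800)/(52.3900−37.4790)=-1.2923; B=V−Δ·S=76.5837
Node (0,0) S=31.0000: V=(p*·24.5026+(1−p*)·24.7059)/1.02=24.1730; Δ=(24.5026−24.7059)/(40.3000−28.8300)=-0.0177; B=V−Δ·S=24.7223
Check: Δ(0,0)·S0 + B(0,0) = 24.1730 = V0.

(0,0): Delta=-0.0177 Bond=24.7223
(1,0): Delta=0.5550 Bond=8.7059
(1,1): Delta=-1.2923 Bond=76.5837
V0=24.1730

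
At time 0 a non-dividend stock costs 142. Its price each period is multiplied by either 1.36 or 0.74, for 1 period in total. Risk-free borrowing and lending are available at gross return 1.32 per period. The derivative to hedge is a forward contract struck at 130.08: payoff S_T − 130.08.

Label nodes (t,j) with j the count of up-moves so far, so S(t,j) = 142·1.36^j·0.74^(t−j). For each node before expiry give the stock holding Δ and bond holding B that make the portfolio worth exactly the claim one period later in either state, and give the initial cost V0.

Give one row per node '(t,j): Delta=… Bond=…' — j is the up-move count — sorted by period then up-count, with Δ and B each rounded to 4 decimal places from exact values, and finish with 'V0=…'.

(0,0): Delta=1.0000 Bond=-98.5455
V0=43.4545

Under the risk-neutral measure, an up-move has probability p* = (R−d)/(u−d) = 0.9355 and values discount at R = 1.32.
Payoff layer (t=1): V(1,0)=-25.0000, V(1,1)=63.0400
Node (0,0) S=142.0000: V=(p*·63.0400+(1−p*)·-25.0000)/1.32=43.4545; Δ=(63.0400−-25.0000)/(193.1200−105.0800)=1.0000; B=V−Δ·S=-98.5455
The time-0 hedge costs 43.4545, which is the no-arbitrage price.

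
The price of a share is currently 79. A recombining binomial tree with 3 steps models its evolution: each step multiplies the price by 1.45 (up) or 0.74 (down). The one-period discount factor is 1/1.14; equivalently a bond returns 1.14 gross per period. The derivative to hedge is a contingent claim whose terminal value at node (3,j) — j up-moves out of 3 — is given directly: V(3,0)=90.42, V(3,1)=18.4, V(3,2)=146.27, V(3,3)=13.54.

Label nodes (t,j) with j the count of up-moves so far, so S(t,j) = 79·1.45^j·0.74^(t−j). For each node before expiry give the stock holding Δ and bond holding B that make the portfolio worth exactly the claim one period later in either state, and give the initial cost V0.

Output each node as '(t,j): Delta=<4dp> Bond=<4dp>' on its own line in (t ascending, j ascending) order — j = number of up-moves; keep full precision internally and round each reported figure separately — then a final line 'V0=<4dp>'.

Under the risk-neutral measure, an up-move has probability p* = (R−d)/(u−d) = 0.5634 and values discount at R = 1.14.
Terminal payoffs: V(3,0)=90.4200, V(3,1)=18.4000, V(3,2)=146.2700, V(3,3)=13.5400
(2,0): S=43.2604. Δ = (V_up−V_dn)/(S_up−S_dn) = (18.4000−90.4200)/(62.7276−32.0127) = -2.3448. V = [p*·18.4000 + (1−p*)·90.4200]/1.14 = 43.7240. B = V − Δ·S = 145.1606.
(2,1): S=84.7670. Δ = (V_up−V_dn)/(S_up−S_dn) = (146.2700−18.4000)/(122.9121−62.7276) = 2.1246. V = [p*·146.2700 + (1−p*)·18.4000]/1.14 = 79.3328. B = V − Δ·S = -100.7658.
(2,2): S=166.0975. Δ = (V_up−V_dn)/(S_up−S_dn) = (13.5400−146.2700)/(240.8414−122.9121) = -1.1255. V = [p*·13.5400 + (1−p*)·146.2700]/1.14 = 62.7128. B = V − Δ·S = 249.6564.
(1,0): S=58.4600. Δ = (V_up−V_dn)/(S_up−S_dn) = (79.3328−43.7240)/(84.7670−43.2604) = 0.8579. V = [p*·79.3328 + (1−p*)·43.7240]/1.14 = 55.9520. B = V − Δ·S = 5.7987.
(1,1): S=114.5500. Δ = (V_up−V_dn)/(S_up−S_dn) = (62.7128−79.3328)/(166.0975−84.7670) = -0.2044. V = [p*·62.7128 + (1−p*)·79.3328]/1.14 = 61.3767. B = V − Δ·S = 84.7853.
(0,0): S=79.0000. Δ = (V_up−V_dn)/(S_up−S_dn) = (61.3767−55.9520)/(114.5500−58.4600) = 0.0967. V = [p*·61.3767 + (1−p*)·55.9520]/1.14 = 51.7616. B = V − Δ·S = 44.1212.
Root portfolio cost Δ·79+B reproduces V0=51.7616.

(0,0): Delta=0.0967 Bond=44.1212
(1,0): Delta=0.8579 Bond=5.7987
(1,1): Delta=-0.2044 Bond=84.7853
(2,0): Delta=-2.3448 Bond=145.1606
(2,1): Delta=2.1246 Bond=-100.7658
(2,2): Delta=-1.1255 Bond=249.6564
V0=51.7616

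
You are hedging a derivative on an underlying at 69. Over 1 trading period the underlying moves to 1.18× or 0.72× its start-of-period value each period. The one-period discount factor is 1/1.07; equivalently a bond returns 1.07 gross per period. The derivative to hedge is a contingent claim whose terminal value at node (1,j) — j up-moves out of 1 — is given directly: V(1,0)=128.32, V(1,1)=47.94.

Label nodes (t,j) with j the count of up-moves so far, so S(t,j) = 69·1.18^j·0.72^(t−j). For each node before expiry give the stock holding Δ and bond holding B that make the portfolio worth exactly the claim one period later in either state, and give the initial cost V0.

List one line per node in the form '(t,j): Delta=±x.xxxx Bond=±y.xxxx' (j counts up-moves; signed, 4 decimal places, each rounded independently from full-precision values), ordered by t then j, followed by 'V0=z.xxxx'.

Since d<R<u, set p* = (R−d)/(u−d) = 0.7609; price each node as the discounted p*-expectation of its children.
Terminal values V(1,·): V(1,0)=128.3200, V(1,1)=47.9400
(0,0): S=69.0000. Δ = (V_up−V_dn)/(S_up−S_dn) = (47.9400−128.3200)/(81.4200−49.6800) = -2.5325. V = [p*·47.9400 + (1−p*)·128.3200]/1.07 = 62.7676. B = V − Δ·S = 237.5067.
The time-0 hedge costs 62.7676, which is the no-arbitrage price.

(0,0): Delta=-2.5325 Bond=237.5067
V0=62.7676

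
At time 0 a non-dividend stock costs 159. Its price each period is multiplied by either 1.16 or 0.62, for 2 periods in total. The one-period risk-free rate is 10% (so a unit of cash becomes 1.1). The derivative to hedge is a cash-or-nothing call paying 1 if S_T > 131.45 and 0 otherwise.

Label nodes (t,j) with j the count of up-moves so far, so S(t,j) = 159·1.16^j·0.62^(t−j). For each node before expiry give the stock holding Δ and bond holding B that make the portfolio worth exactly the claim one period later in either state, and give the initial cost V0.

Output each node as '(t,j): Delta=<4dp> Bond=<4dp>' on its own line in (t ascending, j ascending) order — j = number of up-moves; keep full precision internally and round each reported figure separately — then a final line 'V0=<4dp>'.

Since d<R<u, set p* = (R−d)/(u−d) = 0.8889; price each node as the discounted p*-expectation of its children.
Terminal values V(2,·): V(2,0)=0.0000, V(2,1)=0.0000, V(2,2)=1.0000
Node (1,0) S=98.5800: V=(p*·0.0000+(1−p*)·0.0000)/1.1=0.0000; Δ=(0.0000−0.0000)/(114.3528−61.1196)=0.0000; B=V−Δ·S=0.0000
Node (1,1) S=184.4400: V=(p*·1.0000+(1−p*)·0.0000)/1.1=0.8081; Δ=(1.0000−0.0000)/(213.9504−114.3528)=0.0100; B=V−Δ·S=-1.0438
Node (0,0) S=159.0000: V=(p*·0.8081+(1−p*)·0.0000)/1.1=0.6530; Δ=(0.8081−0.0000)/(184.4400−98.5800)=0.0094; B=V−Δ·S=-0.8435
Each (Δ,B) replicates both successor values, so the strategy is self-financing and V0 is arbitrage-free.

(0,0): Delta=0.0094 Bond=-0.8435
(1,0): Delta=0.0000 Bond=0.0000
(1,1): Delta=0.0100 Bond=-1.0438
V0=0.6530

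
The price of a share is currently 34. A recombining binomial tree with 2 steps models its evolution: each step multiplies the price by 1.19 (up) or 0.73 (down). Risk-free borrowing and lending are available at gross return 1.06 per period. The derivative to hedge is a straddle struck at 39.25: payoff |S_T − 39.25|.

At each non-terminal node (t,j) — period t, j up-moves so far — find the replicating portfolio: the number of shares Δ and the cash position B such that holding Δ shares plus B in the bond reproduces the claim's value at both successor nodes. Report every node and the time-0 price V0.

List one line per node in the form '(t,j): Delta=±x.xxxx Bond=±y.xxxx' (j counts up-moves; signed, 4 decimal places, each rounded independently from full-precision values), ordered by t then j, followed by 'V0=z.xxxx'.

(0,0): Delta=-0.2300 Bond=16.9021
(1,0): Delta=-1.0000 Bond=37.0283
(1,1): Delta=-0.0439 Bond=10.3872
V0=9.0830

The replicating-portfolio and risk-neutral prices coincide; use p* = (1.06−0.73)/(1.19−0.73) = 0.7174 for the latter.
Terminal payoffs: V(2,0)=21.1314, V(2,1)=9.7142, V(2,2)=8.8974
Node (1,0) S=24.8200: V=(p*·9.7142+(1−p*)·21.1314)/1.06=12.2083; Δ=(9.7142−21.1314)/(29.5358−18.1186)=-1.0000; B=V−Δ·S=37.0283
Node (1,1) S=40.4600: V=(p*·8.8974+(1−p*)·9.7142)/1.06=8.6115; Δ=(8.8974−9.7142)/(48.1474−29.5358)=-0.0439; B=V−Δ·S=10.3872
Node (0,0) S=34.0000: V=(p*·8.6115+(1−p*)·12.2083)/1.06=9.0830; Δ=(8.6115−12.2083)/(40.4600−24.8200)=-0.2300; B=V−Δ·S=16.9021
The time-0 hedge costs 9.0830, which is the no-arbitrage price.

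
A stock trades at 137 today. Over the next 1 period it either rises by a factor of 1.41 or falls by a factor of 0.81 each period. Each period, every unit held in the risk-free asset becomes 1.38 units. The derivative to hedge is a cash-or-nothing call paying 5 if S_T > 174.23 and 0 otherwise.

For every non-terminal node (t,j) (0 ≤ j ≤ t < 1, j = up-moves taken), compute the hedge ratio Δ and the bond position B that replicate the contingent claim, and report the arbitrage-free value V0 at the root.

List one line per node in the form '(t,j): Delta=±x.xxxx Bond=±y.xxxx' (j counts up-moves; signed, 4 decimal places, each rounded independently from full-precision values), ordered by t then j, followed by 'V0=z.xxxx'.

Since d<R<u, set p* = (R−d)/(u−d) = 0.9500; price each node as the discounted p*-expectation of its children.
Payoff layer (t=1): V(1,0)=0.0000, V(1,1)=5.0000
  t=0,j=0: stock 137.0000 → up 193.1700 (V=5.0000), down 110.9700 (V=0.0000). Price 3.4420; hedge Δ=0.0608, bond B=-4.8913.
The time-0 hedge costs 3.4420, which is the no-arbitrage price.

(0,0): Delta=0.0608 Bond=-4.8913
V0=3.4420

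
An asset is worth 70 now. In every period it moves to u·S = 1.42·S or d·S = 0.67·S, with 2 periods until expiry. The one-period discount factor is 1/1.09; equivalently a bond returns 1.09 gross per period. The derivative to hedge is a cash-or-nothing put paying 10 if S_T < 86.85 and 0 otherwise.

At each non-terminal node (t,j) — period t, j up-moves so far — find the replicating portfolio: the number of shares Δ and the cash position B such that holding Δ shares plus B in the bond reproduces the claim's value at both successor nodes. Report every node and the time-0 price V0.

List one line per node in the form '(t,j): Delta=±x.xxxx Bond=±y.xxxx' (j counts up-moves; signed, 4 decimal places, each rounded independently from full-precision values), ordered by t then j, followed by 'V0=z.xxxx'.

The replicating-portfolio and risk-neutral prices coincide; use p* = (1.09−0.67)/(1.42−0.67) = 0.5600 for the latter.
At expiry t=2: V(2,0)=10.0000, V(2,1)=10.0000, V(2,2)=0.0000
(1,0): S=46.9000. Δ = (V_up−V_dn)/(S_up−S_dn) = (10.0000−10.0000)/(66.5980−31.4230) = 0.0000. V = [p*·10.0000 + (1−p*)·10.0000]/1.09 = 9.1743. B = V − Δ·S = 9.1743.
(1,1): S=99.4000. Δ = (V_up−V_dn)/(S_up−S_dn) = (0.0000−10.0000)/(141.1480−66.5980) = -0.1341. V = [p*·0.0000 + (1−p*)·10.0000]/1.09 = 4.0367. B = V − Δ·S = 17.3700.
(0,0): S=70.0000. Δ = (V_up−V_dn)/(S_up−S_dn) = (4.0367−9.1743)/(99.4000−46.9000) = -0.0979. V = [p*·4.0367 + (1−p*)·9.1743]/1.09 = 5.7773. B = V − Δ·S = 12.6274.
The time-0 hedge costs 5.7773, which is the no-arbitrage price.

(0,0): Delta=-0.0979 Bond=12.6274
(1,0): Delta=0.0000 Bond=9.1743
(1,1): Delta=-0.1341 Bond=17.3700
V0=5.7773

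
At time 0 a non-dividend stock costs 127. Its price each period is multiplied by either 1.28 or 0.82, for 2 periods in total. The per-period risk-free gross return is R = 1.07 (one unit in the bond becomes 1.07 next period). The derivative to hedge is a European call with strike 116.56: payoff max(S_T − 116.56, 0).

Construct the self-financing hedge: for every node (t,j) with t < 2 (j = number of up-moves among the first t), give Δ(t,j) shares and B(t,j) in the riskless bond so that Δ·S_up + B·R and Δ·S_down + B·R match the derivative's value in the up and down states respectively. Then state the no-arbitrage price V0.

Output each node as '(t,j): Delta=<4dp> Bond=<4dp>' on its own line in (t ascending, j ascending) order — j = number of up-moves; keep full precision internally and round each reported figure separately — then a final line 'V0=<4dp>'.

(0,0): Delta=0.7724 Bond=-67.2287
(1,0): Delta=0.3494 Bond=-27.8873
(1,1): Delta=1.0000 Bond=-108.9346
V0=30.8651

No-arbitrage ⇒ martingale measure with p* = (R−d)/(u−d) = 0.5435.
Payoff layer (t=2): V(2,0)=0.0000, V(2,1)=16.7392, V(2,2)=91.5168
Node (1,0) S=104.1400: V=(p*·16.7392+(1−p*)·0.0000)/1.07=8.5022; Δ=(16.7392−0.0000)/(133.2992−85.3948)=0.3494; B=V−Δ·S=-27.8873
Node (1,1) S=162.5600: V=(p*·91.5168+(1−p*)·16.7392)/1.07=53.6254; Δ=(91.5168−16.7392)/(208.0768−133.2992)=1.0000; B=V−Δ·S=-108.9346
Node (0,0) S=127.0000: V=(p*·53.6254+(1−p*)·8.5022)/1.07=30.8651; Δ=(53.6254−8.5022)/(162.5600−104.1400)=0.7724; B=V−Δ·S=-67.2287
Check: Δ(0,0)·S0 + B(0,0) = 30.8651 = V0.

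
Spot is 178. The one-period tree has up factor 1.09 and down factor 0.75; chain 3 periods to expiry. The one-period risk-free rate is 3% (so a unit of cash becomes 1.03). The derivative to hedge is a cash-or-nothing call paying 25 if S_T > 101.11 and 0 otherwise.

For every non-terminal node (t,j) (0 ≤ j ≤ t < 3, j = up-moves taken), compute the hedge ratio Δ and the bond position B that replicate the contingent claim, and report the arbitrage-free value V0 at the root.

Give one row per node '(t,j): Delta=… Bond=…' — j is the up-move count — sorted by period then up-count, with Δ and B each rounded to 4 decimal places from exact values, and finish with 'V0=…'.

No-arbitrage ⇒ martingale measure with p* = (R−d)/(u−d) = 0.8235.
Terminal values V(3,·): V(3,0)=0.0000, V(3,1)=25.0000, V(3,2)=25.0000, V(3,3)=25.0000
  t=2,j=0: stock 100.1250 → up 109.1363 (V=25.0000), down 75.0938 (V=0.0000). Price 19.9886; hedge Δ=0.7344, bond B=-53.5408.
  t=2,j=1: stock 145.5150 → up 158.6114 (V=25.0000), down 109.1363 (V=25.0000). Price 24.2718; hedge Δ=0.0000, bond B=24.2718.
  t=2,j=2: stock 211.4818 → up 230.5152 (V=25.0000), down 158.6114 (V=25.0000). Price 24.2718; hedge Δ=0.0000, bond B=24.2718.
  t=1,j=0: stock 133.5000 → up 145.5150 (V=24.2718), down 100.1250 (V=19.9886). Price 22.8310; hedge Δ=0.0944, bond B=10.2332.
  t=1,j=1: stock 194.0200 → up 211.4818 (V=24.2718), down 145.5150 (V=24.2718). Price 23.5649; hedge Δ=0.0000, bond B=23.5649.
  t=0,j=0: stock 178.0000 → up 194.0200 (V=23.5649), down 133.5000 (V=22.8310). Price 22.7528; hedge Δ=0.0121, bond B=20.5944.
Self-financing check: at every node Δ·S+B equals the discounted successor values.

(0,0): Delta=0.0121 Bond=20.5944
(1,0): Delta=0.0944 Bond=10.2332
(1,1): Delta=0.0000 Bond=23.5649
(2,0): Delta=0.7344 Bond=-53.5408
(2,1): Delta=0.0000 Bond=24.2718
(2,2): Delta=0.0000 Bond=24.2718
V0=22.7528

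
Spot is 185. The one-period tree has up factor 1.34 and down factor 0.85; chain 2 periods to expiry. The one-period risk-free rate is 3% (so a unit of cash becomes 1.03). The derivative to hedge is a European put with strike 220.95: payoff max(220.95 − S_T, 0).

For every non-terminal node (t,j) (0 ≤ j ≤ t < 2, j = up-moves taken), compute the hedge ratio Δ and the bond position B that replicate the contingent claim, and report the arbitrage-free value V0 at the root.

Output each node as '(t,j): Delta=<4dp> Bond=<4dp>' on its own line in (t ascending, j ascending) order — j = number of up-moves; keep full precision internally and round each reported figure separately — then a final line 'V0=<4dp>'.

No-arbitrage ⇒ martingale measure with p* = (R−d)/(u−d) = 0.3673.
Payoff layer (t=2): V(2,0)=87.2875, V(2,1)=10.2350, V(2,2)=0.0000
Node (1,0) S=157.2500: V=(p*·10.2350+(1−p*)·87.2875)/1.03=57.2646; Δ=(10.2350−87.2875)/(210.7150−133.6625)=-1.0000; B=V−Δ·S=214.5146
Node (1,1) S=247.9000: V=(p*·0.0000+(1−p*)·10.2350)/1.03=6.2866; Δ=(0.0000−10.2350)/(332.1860−210.7150)=-0.0843; B=V−Δ·S=27.1744
Node (0,0) S=185.0000: V=(p*·6.2866+(1−p*)·57.2646)/1.03=37.4155; Δ=(6.2866−57.2646)/(247.9000−157.2500)=-0.5624; B=V−Δ·S=141.4521
Self-financing check: at every node Δ·S+B equals the discounted successor values.

(0,0): Delta=-0.5624 Bond=141.4521
(1,0): Delta=-1.0000 Bond=214.5146
(1,1): Delta=-0.0843 Bond=27.1744
V0=37.4155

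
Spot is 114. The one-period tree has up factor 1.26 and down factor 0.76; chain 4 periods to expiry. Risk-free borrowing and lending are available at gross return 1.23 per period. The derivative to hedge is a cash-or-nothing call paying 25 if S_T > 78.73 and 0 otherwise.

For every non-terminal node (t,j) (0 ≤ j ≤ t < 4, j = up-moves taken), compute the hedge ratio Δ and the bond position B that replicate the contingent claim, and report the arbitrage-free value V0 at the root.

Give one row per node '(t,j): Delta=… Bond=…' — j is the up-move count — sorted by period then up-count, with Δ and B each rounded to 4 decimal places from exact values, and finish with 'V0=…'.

(0,0): Delta=0.0024 Bond=10.6406
(1,0): Delta=0.0430 Bond=9.5674
(1,1): Delta=0.0008 Bond=13.3127
(2,0): Delta=0.5803 Bond=-23.6103
(2,1): Delta=0.0223 Bond=14.0260
(2,2): Delta=0.0000 Bond=16.5246
(3,0): Delta=0.0000 Bond=0.0000
(3,1): Delta=0.6027 Bond=-30.8943
(3,2): Delta=0.0000 Bond=20.3252
(3,3): Delta=0.0000 Bond=20.3252
V0=10.9134

The replicating-portfolio and risk-neutral prices coincide; use p* = (1.23−0.76)/(1.26−0.76) = 0.9400 for the latter.
Terminal values V(4,·): V(4,0)=0.0000, V(4,1)=0.0000, V(4,2)=25.0000, V(4,3)=25.0000, V(4,4)=25.0000
(3,0): S=50.0433. Δ = (V_up−V_dn)/(S_up−S_dn) = (0.0000−0.0000)/(63.0545−38.0329) = 0.0000. V = [p*·0.0000 + (1−p*)·0.0000]/1.23 = 0.0000. B = V − Δ·S = 0.0000.
(3,1): S=82.9665. Δ = (V_up−V_dn)/(S_up−S_dn) = (25.0000−0.0000)/(104.5377−63.0545) = 0.6027. V = [p*·25.0000 + (1−p*)·0.0000]/1.23 = 19.1057. B = V − Δ·S = -30.8943.
(3,2): S=137.5497. Δ = (V_up−V_dn)/(S_up−S_dn) = (25.0000−25.0000)/(173.3126−104.5377) = 0.0000. V = [p*·25.0000 + (1−p*)·25.0000]/1.23 = 20.3252. B = V − Δ·S = 20.3252.
(3,3): S=228.0429. Δ = (V_up−V_dn)/(S_up−S_dn) = (25.0000−25.0000)/(287.3340−173.3126) = 0.0000. V = [p*·25.0000 + (1−p*)·25.0000]/1.23 = 20.3252. B = V − Δ·S = 20.3252.
(2,0): S=65.8464. Δ = (V_up−V_dn)/(S_up−S_dn) = (19.1057−0.0000)/(82.9665−50.0433) = 0.5803. V = [p*·19.1057 + (1−p*)·0.0000]/1.23 = 14.6011. B = V − Δ·S = -23.6103.
(2,1): S=109.1664. Δ = (V_up−V_dn)/(S_up−S_dn) = (20.3252−19.1057)/(137.5497−82.9665) = 0.0223. V = [p*·20.3252 + (1−p*)·19.1057]/1.23 = 16.4651. B = V − Δ·S = 14.0260.
(2,2): S=180.9864. Δ = (V_up−V_dn)/(S_up−S_dn) = (20.3252−20.3252)/(228.0429−137.5497) = 0.0000. V = [p*·20.3252 + (1−p*)·20.3252]/1.23 = 16.5246. B = V − Δ·S = 16.5246.
(1,0): S=86.6400. Δ = (V_up−V_dn)/(S_up−S_dn) = (16.4651−14.6011)/(109.1664−65.8464) = 0.0430. V = [p*·16.4651 + (1−p*)·14.6011]/1.23 = 13.2953. B = V − Δ·S = 9.5674.
(1,1): S=143.6400. Δ = (V_up−V_dn)/(S_up−S_dn) = (16.5246−16.4651)/(180.9864−109.1664) = 0.0008. V = [p*·16.5246 + (1−p*)·16.4651]/1.23 = 13.4317. B = V − Δ·S = 13.3127.
(0,0): S=114.0000. Δ = (V_up−V_dn)/(S_up−S_dn) = (13.4317−13.2953)/(143.6400−86.6400) = 0.0024. V = [p*·13.4317 + (1−p*)·13.2953]/1.23 = 10.9134. B = V − Δ·S = 10.6406.
Check: Δ(0,0)·S0 + B(0,0) = 10.9134 = V0.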